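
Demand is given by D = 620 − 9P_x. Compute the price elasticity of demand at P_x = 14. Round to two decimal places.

At P_x = 14, D = 494.
dD/dP_x = −9.
Point elasticity E = (dD/dP_x)·(P_x/D) = -9 × 14/494 ≈ -0.26.
|E| < 1, so demand is inelastic at this price.

-0.26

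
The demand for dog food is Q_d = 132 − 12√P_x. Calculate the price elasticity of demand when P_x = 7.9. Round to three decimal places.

-0.172

At P_x = 7.9, Q_d = 98.2717.
dQ_d/dP_x = −12/(2√P_x) = −12/(2·2.8107).
Point elasticity E = (dQ_d/dP_x)·(P_x/Q_d) = -2.1347 × 7.9/98.2717 ≈ -0.172.
|E| < 1, so demand is inelastic at this price.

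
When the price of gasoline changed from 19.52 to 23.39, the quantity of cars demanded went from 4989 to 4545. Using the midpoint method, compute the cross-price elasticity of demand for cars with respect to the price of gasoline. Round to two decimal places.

%ΔQ_x = (4545 − 4989)/[(4989+4545)/2] = -444/4767 ≈ -0.0931.
%ΔP_y = (23.39 − 19.52)/[(19.52+23.39)/2] ≈ 0.1804.
E_xy = -0.0931/0.1804 ≈ -0.52.
E_xy < 0, so cars and gasoline are complements.

-0.52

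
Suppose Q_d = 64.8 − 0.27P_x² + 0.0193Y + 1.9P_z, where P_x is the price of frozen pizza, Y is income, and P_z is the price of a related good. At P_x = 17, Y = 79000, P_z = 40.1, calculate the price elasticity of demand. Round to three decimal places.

-0.098

Evaluating quantity at (P_x, Y, P_z) gives Q_d = 64.8 − 0.27(17)² + 0.0193(79000) + 1.9(40.1) = 64.8 − 78.03 + 1524.7 + 76.19 = 1587.66.
∂Q_d/∂P_x = −2·0.27·P_x = -9.18, so E_p = -9.18·(17/1587.66) ≈ -0.098.
|E_p| < 1: demand is inelastic.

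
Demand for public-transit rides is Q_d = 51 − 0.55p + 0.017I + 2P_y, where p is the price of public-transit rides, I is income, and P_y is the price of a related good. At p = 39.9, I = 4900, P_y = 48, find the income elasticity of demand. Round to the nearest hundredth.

0.40

Evaluating quantity at (p, I, P_y) gives Q_d = 51 − 0.55(39.9) + 0.017(4900) + 2(48) = 51 − 21.945 + 83.3 + 96 = 208.355.
∂Q_d/∂I = +0.017, so E_I = 0.017·(4900/208.355) ≈ 0.40.
E_I ∈ (0,1): normal good (necessity).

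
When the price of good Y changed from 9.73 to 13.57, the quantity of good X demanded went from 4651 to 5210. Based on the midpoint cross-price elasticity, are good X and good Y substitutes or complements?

%ΔQ_x = (5210 − 4651)/[(4651+5210)/2] = 559/4930.5 ≈ 0.1134.
%ΔP_y = (13.57 − 9.73)/[(9.73+13.57)/2] ≈ 0.3296.
E_xy = 0.1134/0.3296 ≈ 0.344.
E_xy > 0, so the goods are substitutes.

substitutes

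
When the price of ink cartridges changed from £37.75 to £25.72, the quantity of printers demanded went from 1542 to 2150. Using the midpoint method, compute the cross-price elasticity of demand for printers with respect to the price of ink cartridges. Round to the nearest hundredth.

%ΔQ_x = (2150 − 1542)/[(1542+2150)/2] = 608/1846 ≈ 0.3294.
%ΔP_y = (25.72 − 37.75)/[(37.75+25.72)/2] ≈ -0.3791.
E_xy = 0.3294/-0.3791 ≈ -0.87.
E_xy < 0, so printers and ink cartridges are complements.

-0.87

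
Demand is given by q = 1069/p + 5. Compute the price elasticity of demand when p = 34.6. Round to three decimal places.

-0.861

At p = 34.6, q = 35.896.
dq/dp = −1069/p² = −0.8929.
Point elasticity E = (dq/dp)·(p/q) = -0.8929 × 34.6/35.896 ≈ -0.861.
|E| < 1, so demand is inelastic at this price.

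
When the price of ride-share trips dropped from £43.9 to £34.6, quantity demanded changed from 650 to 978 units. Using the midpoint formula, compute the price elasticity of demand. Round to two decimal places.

%ΔQ = (978 − 650)/[(650 + 978)/2] = 328/814 ≈ 0.4029.
%ΔP = (34.6 − 43.9)/[(43.9 + 34.6)/2] = -9.3/39.25 ≈ -0.2369.
Arc elasticity E = %ΔQ/%ΔP ≈ 0.4029/-0.2369 ≈ -1.70.
|E| > 1: demand is elastic over this range.

-1.70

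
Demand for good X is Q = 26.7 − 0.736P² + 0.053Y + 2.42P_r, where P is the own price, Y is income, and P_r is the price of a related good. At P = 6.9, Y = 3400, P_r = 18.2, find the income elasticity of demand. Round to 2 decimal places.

0.83

Substituting, Q = 26.7 − 0.736(6.9)² + 0.053(3400) + 2.42(18.2) = 26.7 − 35.041 + 180.2 + 44.044 = 215.903.
∂Q/∂Y = +0.053, so E_I = 0.053·(3400/215.903) ≈ 0.83.
E_I ∈ (0,1): normal good (necessity).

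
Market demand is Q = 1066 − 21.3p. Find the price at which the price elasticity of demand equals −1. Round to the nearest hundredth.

25.02

For linear demand Q = a − bp, E = −bp/(a − bp). |E| = 1 ⇒ bp = a − bp ⇒ p = a/(2b).
p = 1066/(2·21.3) ≈ 25.02.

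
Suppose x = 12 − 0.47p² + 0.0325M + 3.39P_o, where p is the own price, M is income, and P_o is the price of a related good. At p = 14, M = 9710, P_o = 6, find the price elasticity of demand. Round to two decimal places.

Substituting, x = 12 − 0.47(14)² + 0.0325(9710) + 3.39(6) = 12 − 92.12 + 315.575 + 20.34 = 255.795.
∂x/∂p = −2·0.47·p = -13.16, so E_p = -13.16·(14/255.795) ≈ -0.72.
|E_p| < 1: demand is inelastic.

-0.72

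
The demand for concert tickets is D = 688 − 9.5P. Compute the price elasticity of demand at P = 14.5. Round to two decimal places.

At P = 14.5, D = 550.25.
dD/dP = −9.5.
Point elasticity E = (dD/dP)·(P/D) = -9.5 × 14.5/550.25 ≈ -0.25.
|E| < 1, so demand is inelastic at this price.

-0.25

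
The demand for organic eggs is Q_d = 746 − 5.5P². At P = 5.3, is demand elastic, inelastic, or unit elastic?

inelastic

At P = 5.3, Q_d = 591.505.
dQ_d/dP = −2·5.5·P = −58.3.
Point elasticity E = (dQ_d/dP)·(P/Q_d) = -58.3 × 5.3/591.505 ≈ -0.522.
|E| ≈ 0.522 < 1, so demand is inelastic.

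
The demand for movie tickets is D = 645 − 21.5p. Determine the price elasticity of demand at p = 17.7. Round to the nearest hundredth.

At p = 17.7, D = 264.45.
dD/dp = −21.5.
Point elasticity E = (dD/dp)·(p/D) = -21.5 × 17.7/264.45 ≈ -1.44.
|E| > 1, so demand is elastic at this price.

-1.44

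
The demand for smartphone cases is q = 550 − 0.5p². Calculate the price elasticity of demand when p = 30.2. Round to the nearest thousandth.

At p = 30.2, q = 93.98.
dq/dp = −2·0.5·p = −30.2.
Point elasticity E = (dq/dp)·(p/q) = -30.2 × 30.2/93.98 ≈ -9.705.
|E| > 1, so demand is elastic at this price.

-9.705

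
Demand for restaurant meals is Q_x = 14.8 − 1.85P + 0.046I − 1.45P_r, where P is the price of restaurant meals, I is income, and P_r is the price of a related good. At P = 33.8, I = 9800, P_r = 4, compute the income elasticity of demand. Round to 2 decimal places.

1.13

At the given point, Q_x = 14.8 − 1.85(33.8) + 0.046(9800) − 1.45(4) = 14.8 − 62.53 + 450.8 − 5.8 = 397.27.
∂Q_x/∂I = +0.046, so E_I = 0.046·(9800/397.27) ≈ 1.13.
E_I > 1: normal good (luxury).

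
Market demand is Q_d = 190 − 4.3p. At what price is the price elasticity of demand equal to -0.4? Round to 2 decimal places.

Set −bp/(a − bp) = −0.4 ⇒ bp = 0.4(a − bp) ⇒ bp(1+0.4) = 0.4·a.
p = 0.4·190/(4.3·1.4) ≈ 12.62.

12.62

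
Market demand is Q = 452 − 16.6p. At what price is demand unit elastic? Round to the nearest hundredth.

13.61

For linear demand Q = a − bp, E = −bp/(a − bp). |E| = 1 ⇒ bp = a − bp ⇒ p = a/(2b).
p = 452/(2·16.6) ≈ 13.61.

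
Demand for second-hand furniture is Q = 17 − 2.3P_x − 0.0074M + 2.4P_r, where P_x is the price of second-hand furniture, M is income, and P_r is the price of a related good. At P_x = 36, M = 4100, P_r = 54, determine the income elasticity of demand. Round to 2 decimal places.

Evaluating quantity at (P_x, M, P_r) gives Q = 17 − 2.3(36) − 0.0074(4100) + 2.4(54) = 17 − 82.8 − 30.34 + 129.6 = 33.46.
∂Q/∂M = −0.0074, so E_I = -0.0074·(4100/33.46) ≈ -0.91.
E_I < 0: inferior good.

-0.91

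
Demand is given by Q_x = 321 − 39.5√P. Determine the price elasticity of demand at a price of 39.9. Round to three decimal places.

At P = 39.9, Q_x = 71.4925.
dQ_x/dP = −39.5/(2√P) = −39.5/(2·6.3166).
Point elasticity E = (dQ_x/dP)·(P/Q_x) = -3.1267 × 39.9/71.4925 ≈ -1.745.
|E| > 1, so demand is elastic at this price.

-1.745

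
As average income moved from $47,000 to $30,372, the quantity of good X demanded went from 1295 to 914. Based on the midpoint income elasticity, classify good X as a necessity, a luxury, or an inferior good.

%ΔQ = (914 − 1295)/[(1295+914)/2] = -381/1104.5 ≈ -0.3450.
%ΔI = (30,372 − 47,000)/[(47,000+30,372)/2] = -16628/38686 ≈ -0.4298.
E_I = %ΔQ/%ΔI ≈ 0.803.
E_I ∈ (0,1): normal good (necessity).

necessity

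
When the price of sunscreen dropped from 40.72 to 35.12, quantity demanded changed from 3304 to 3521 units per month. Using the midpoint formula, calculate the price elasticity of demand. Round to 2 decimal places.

-0.43

%Δq = (3521 − 3304)/[(3304 + 3521)/2] = 217/3412.5 ≈ 0.0636.
%Δp = (35.12 − 40.72)/[(40.72 + 35.12)/2] = -5.6/37.92 ≈ -0.1477.
Arc elasticity E = %Δq/%Δp ≈ 0.0636/-0.1477 ≈ -0.43.
|E| < 1: demand is inelastic over this range.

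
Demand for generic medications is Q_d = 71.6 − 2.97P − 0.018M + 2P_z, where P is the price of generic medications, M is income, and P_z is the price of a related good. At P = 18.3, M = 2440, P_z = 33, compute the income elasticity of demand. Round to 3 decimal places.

-1.117

At the given point, Q_d = 71.6 − 2.97(18.3) − 0.018(2440) + 2(33) = 71.6 − 54.351 − 43.92 + 66 = 39.329.
∂Q_d/∂M = −0.018, so E_I = -0.018·(2440/39.329) ≈ -1.117.
E_I < 0: inferior good.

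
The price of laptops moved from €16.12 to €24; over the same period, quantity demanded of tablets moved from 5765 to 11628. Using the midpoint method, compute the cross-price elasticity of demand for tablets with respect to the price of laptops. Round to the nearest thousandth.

1.716

%ΔQ_x = (11628 − 5765)/[(5765+11628)/2] = 5863/8696.5 ≈ 0.6742.
%ΔP_y = (24 − 16.12)/[(16.12+24)/2] ≈ 0.3928.
E_xy = 0.6742/0.3928 ≈ 1.716.
E_xy > 0, so tablets and laptops are substitutes.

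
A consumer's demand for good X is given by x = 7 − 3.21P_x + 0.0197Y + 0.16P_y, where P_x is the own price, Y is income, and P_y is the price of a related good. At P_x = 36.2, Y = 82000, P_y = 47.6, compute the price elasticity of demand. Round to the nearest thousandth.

-0.077

Substituting, x = 7 − 3.21(36.2) + 0.0197(82000) + 0.16(47.6) = 7 − 116.202 + 1615.4 + 7.616 = 1513.814.
∂x/∂P_x = −3.21, so E_p = (−3.21)·(36.2/1513.814) ≈ -0.077.
|E_p| < 1: demand is inelastic.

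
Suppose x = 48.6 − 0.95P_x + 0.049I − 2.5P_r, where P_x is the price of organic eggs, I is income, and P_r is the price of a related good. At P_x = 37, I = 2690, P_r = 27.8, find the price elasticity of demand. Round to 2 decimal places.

First evaluate x: 48.6 − 0.95(37) + 0.049(2690) − 2.5(27.8) = 48.6 − 35.15 + 131.81 − 69.5 = 75.76.
∂x/∂P_x = −0.95, so E_p = (−0.95)·(37/75.76) ≈ -0.46.
|E_p| < 1: demand is inelastic.

-0.46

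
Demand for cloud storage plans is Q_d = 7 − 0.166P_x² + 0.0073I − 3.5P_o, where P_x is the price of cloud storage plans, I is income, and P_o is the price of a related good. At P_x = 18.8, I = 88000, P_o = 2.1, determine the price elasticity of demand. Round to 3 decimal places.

-0.201

First evaluate Q_d: 7 − 0.166(18.8)² + 0.0073(88000) − 3.5(2.1) = 7 − 58.671 + 642.4 − 7.35 = 583.379.
∂Q_d/∂P_x = −2·0.166·P_x = -6.2416, so E_p = -6.2416·(18.8/583.379) ≈ -0.201.
|E_p| < 1: demand is inelastic.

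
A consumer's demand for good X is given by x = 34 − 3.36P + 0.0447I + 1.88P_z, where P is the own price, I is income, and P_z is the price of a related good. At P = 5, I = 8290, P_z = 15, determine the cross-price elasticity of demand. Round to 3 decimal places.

Evaluating quantity at (P, I, P_z) gives x = 34 − 3.36(5) + 0.0447(8290) + 1.88(15) = 34 − 16.8 + 370.563 + 28.2 = 415.963.
∂x/∂P_z = +1.88, so E_xy = 1.88·(15/415.963) ≈ 0.068.
E_xy > 0: the goods are substitutes.

0.068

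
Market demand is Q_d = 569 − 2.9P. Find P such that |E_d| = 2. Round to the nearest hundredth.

Set −bP/(a − bP) = −2 ⇒ bP = 2(a − bP) ⇒ bP(1+2) = 2·a.
P = 2·569/(2.9·3) ≈ 130.80.

130.80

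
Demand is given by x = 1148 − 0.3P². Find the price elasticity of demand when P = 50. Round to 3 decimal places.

-3.769

At P = 50, x = 398.
dx/dP = −2·0.3·P = −30.
Point elasticity E = (dx/dP)·(P/x) = -30 × 50/398 ≈ -3.769.
|E| > 1, so demand is elastic at this price.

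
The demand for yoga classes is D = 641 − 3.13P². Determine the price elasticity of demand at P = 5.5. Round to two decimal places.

-0.35

At P = 5.5, D = 546.3175.
dD/dP = −2·3.13·P = −34.43.
Point elasticity E = (dD/dP)·(P/D) = -34.43 × 5.5/546.3175 ≈ -0.35.
|E| < 1, so demand is inelastic at this price.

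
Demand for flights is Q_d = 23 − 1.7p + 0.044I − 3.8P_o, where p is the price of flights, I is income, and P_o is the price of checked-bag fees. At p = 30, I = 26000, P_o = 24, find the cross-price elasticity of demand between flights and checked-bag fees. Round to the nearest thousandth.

Evaluating quantity at (p, I, P_o) gives Q_d = 23 − 1.7(30) + 0.044(26000) − 3.8(24) = 23 − 51 + 1144 − 91.2 = 1024.8.
∂Q_d/∂P_o = −3.8, so E_xy = -3.8·(24/1024.8) ≈ -0.089.
E_xy < 0: the goods are complements.

-0.089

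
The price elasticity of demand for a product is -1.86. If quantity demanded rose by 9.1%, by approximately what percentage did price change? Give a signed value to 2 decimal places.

%ΔQ ≈ E × %ΔP ⇒ %ΔP = %ΔQ / E = (9.1%)/(-1.86) ≈ -4.89%.

-4.89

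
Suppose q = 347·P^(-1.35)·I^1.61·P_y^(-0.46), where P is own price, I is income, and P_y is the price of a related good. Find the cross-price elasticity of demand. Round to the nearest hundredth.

-0.46

For a Cobb–Douglas (constant-elasticity) form q = A·P_y^α·…, the elasticity with respect to P_y equals the exponent α at every point.
Here the exponent on P_y is -0.46, so the cross-price elasticity of demand is -0.46.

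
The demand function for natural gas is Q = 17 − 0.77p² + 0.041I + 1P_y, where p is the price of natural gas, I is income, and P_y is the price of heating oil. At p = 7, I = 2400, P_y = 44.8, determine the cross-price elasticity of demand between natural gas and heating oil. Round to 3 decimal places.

0.366

At the given point, Q = 17 − 0.77(7)² + 0.041(2400) + 1(44.8) = 17 − 37.73 + 98.4 + 44.8 = 122.47.
∂Q/∂P_y = +1, so E_xy = 1·(44.8/122.47) ≈ 0.366.
E_xy > 0: the goods are substitutes.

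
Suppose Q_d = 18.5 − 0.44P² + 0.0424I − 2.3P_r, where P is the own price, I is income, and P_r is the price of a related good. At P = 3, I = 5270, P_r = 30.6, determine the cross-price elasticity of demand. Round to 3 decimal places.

Evaluating quantity at (P, I, P_r) gives Q_d = 18.5 − 0.44(3)² + 0.0424(5270) − 2.3(30.6) = 18.5 − 3.96 + 223.448 − 70.38 = 167.608.
∂Q_d/∂P_r = −2.3, so E_xy = -2.3·(30.6/167.608) ≈ -0.420.
E_xy < 0: the goods are complements.

-0.420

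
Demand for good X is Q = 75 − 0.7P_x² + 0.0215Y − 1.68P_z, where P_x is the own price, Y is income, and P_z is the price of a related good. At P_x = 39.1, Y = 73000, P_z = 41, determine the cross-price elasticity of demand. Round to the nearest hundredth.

-0.14

First evaluate Q: 75 − 0.7(39.1)² + 0.0215(73000) − 1.68(41) = 75 − 1070.167 + 1569.5 − 68.88 = 505.453.
∂Q/∂P_z = −1.68, so E_xy = -1.68·(41/505.453) ≈ -0.14.
E_xy < 0: the goods are complements.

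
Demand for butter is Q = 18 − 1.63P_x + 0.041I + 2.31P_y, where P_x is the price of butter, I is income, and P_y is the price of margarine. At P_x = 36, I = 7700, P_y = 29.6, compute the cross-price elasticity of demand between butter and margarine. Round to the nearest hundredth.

Q = 18 − 1.63(36) + 0.041(7700) + 2.31(29.6) = 18 − 58.68 + 315.7 + 68.376 = 343.396.
∂Q/∂P_y = +2.31, so E_xy = 2.31·(29.6/343.396) ≈ 0.20.
E_xy > 0: the goods are substitutes.

0.20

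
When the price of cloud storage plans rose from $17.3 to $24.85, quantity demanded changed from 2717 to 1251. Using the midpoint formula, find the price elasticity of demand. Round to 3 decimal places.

-2.063

%ΔQ = (1251 − 2717)/[(2717 + 1251)/2] = -1466/1984 ≈ -0.7389.
%ΔP = (24.85 − 17.3)/[(17.3 + 24.85)/2] = 7.55/21.075 ≈ 0.3582.
Arc elasticity E = %ΔQ/%ΔP ≈ -0.7389/0.3582 ≈ -2.063.
|E| > 1: demand is elastic over this range.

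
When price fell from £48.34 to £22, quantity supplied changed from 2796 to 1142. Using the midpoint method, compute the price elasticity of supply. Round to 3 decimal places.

%ΔQ = (1142 − 2796)/[(2796 + 1142)/2] = -1654/1969 ≈ -0.8400.
%ΔP = (22 − 48.34)/[(48.34 + 22)/2] = -26.34/35.17 ≈ -0.7489.
Arc elasticity E = %ΔQ/%ΔP ≈ -0.8400/-0.7489 ≈ 1.122.
|E| > 1: supply is elastic over this range.

1.122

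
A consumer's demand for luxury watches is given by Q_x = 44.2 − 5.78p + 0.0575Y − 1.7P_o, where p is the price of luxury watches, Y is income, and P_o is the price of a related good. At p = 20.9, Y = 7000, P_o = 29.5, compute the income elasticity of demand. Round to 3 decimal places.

At the given point, Q_x = 44.2 − 5.78(20.9) + 0.0575(7000) − 1.7(29.5) = 44.2 − 120.802 + 402.5 − 50.15 = 275.748.
∂Q_x/∂Y = +0.0575, so E_I = 0.0575·(7000/275.748) ≈ 1.460.
E_I > 1: normal good (luxury).

1.460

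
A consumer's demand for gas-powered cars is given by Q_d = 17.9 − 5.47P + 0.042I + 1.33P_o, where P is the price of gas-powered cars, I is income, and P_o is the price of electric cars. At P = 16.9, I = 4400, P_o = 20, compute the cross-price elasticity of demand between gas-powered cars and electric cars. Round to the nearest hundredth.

0.19

At the given point, Q_d = 17.9 − 5.47(16.9) + 0.042(4400) + 1.33(20) = 17.9 − 92.443 + 184.8 + 26.6 = 136.857.
∂Q_d/∂P_o = +1.33, so E_xy = 1.33·(20/136.857) ≈ 0.19.
E_xy > 0: the goods are substitutes.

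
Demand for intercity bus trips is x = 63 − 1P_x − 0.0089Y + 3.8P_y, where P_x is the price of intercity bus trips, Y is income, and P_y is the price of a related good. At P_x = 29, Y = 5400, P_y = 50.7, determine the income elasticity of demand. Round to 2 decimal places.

-0.27

Evaluating quantity at (P_x, Y, P_y) gives x = 63 − 1(29) − 0.0089(5400) + 3.8(50.7) = 63 − 29 − 48.06 + 192.66 = 178.6.
∂x/∂Y = −0.0089, so E_I = -0.0089·(5400/178.6) ≈ -0.27.
E_I < 0: inferior good.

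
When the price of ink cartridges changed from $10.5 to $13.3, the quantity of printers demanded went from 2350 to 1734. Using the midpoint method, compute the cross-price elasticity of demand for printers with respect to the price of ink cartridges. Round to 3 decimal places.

%ΔQ_x = (1734 − 2350)/[(2350+1734)/2] = -616/2042 ≈ -0.3017.
%ΔP_y = (13.3 − 10.5)/[(10.5+13.3)/2] ≈ 0.2353.
E_xy = -0.3017/0.2353 ≈ -1.282.
E_xy < 0, so printers and ink cartridges are complements.

-1.282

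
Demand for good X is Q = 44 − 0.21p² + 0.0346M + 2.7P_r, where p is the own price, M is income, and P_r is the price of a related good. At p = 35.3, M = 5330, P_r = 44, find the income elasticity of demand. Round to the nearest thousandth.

2.156

Evaluating quantity at (p, M, P_r) gives Q = 44 − 0.21(35.3)² + 0.0346(5330) + 2.7(44) = 44 − 261.6789 + 184.418 + 118.8 = 85.5391.
∂Q/∂M = +0.0346, so E_I = 0.0346·(5330/85.5391) ≈ 2.156.
E_I > 1: normal good (luxury).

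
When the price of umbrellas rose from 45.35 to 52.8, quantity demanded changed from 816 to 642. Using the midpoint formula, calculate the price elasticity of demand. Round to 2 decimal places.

%ΔQ = (642 − 816)/[(816 + 642)/2] = -174/729 ≈ -0.2387.
%ΔP = (52.8 − 45.35)/[(45.35 + 52.8)/2] = 7.45/49.075 ≈ 0.1518.
Arc elasticity E = %ΔQ/%ΔP ≈ -0.2387/0.1518 ≈ -1.57.
|E| > 1: demand is elastic over this range.

-1.57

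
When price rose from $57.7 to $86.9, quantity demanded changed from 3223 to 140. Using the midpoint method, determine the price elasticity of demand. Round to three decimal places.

-4.540

%ΔQ = (140 − 3223)/[(3223 + 140)/2] = -3083/1681.5 ≈ -1.8335.
%ΔP = (86.9 − 57.7)/[(57.7 + 86.9)/2] = 29.2/72.3 ≈ 0.4039.
Arc elasticity E = %ΔQ/%ΔP ≈ -1.8335/0.4039 ≈ -4.540.
|E| > 1: demand is elastic over this range.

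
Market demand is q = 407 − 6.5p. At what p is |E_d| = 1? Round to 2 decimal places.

For linear demand q = a − bp, E = −bp/(a − bp). |E| = 1 ⇒ bp = a − bp ⇒ p = a/(2b).
p = 407/(2·6.5) ≈ 31.31.

31.31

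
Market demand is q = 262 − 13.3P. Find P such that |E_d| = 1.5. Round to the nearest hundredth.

Set −bP/(a − bP) = −1.5 ⇒ bP = 1.5(a − bP) ⇒ bP(1+1.5) = 1.5·a.
P = 1.5·262/(13.3·2.5) ≈ 11.82.

11.82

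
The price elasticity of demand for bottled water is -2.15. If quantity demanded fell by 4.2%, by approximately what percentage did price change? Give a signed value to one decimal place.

%ΔQ ≈ E × %ΔP ⇒ %ΔP = %ΔQ / E = (-4.2%)/(-2.15) ≈ 2.0%.

2.0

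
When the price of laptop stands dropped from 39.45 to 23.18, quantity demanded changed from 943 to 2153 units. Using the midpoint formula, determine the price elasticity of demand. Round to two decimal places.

-1.50

%Δq = (2153 − 943)/[(943 + 2153)/2] = 1210/1548 ≈ 0.7817.
%Δp = (23.18 − 39.45)/[(39.45 + 23.18)/2] = -16.27/31.315 ≈ -0.5196.
Arc elasticity E = %Δq/%Δp ≈ 0.7817/-0.5196 ≈ -1.50.
|E| > 1: demand is elastic over this range.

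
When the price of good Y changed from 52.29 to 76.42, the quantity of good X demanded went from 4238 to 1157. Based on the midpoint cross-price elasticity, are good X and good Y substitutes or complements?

complements

%ΔQ_x = (1157 − 4238)/[(4238+1157)/2] = -3081/2697.5 ≈ -1.1422.
%ΔP_y = (76.42 − 52.29)/[(52.29+76.42)/2] ≈ 0.3750.
E_xy = -1.1422/0.3750 ≈ -3.046.
E_xy < 0, so the goods are complements.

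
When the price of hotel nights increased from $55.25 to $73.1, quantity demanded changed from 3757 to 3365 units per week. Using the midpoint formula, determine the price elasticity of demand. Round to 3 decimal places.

%ΔQ = (3365 − 3757)/[(3757 + 3365)/2] = -392/3561 ≈ -0.1101.
%Δp = (73.1 − 55.25)/[(55.25 + 73.1)/2] = 17.85/64.175 ≈ 0.2781.
Arc elasticity E = %ΔQ/%Δp ≈ -0.1101/0.2781 ≈ -0.396.
|E| < 1: demand is inelastic over this range.

-0.396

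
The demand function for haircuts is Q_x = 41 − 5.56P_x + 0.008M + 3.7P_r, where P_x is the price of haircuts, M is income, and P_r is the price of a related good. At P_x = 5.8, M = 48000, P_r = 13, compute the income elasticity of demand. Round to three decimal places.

Evaluating quantity at (P_x, M, P_r) gives Q_x = 41 − 5.56(5.8) + 0.008(48000) + 3.7(13) = 41 − 32.248 + 384 + 48.1 = 440.852.
∂Q_x/∂M = +0.008, so E_I = 0.008·(48000/440.852) ≈ 0.871.
E_I ∈ (0,1): normal good (necessity).

0.871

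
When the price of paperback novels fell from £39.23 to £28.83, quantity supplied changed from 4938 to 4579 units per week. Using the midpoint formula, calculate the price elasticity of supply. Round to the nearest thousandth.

%ΔQ = (4579 − 4938)/[(4938 + 4579)/2] = -359/4758.5 ≈ -0.0754.
%Δp = (28.83 − 39.23)/[(39.23 + 28.83)/2] = -10.4/34.03 ≈ -0.3056.
Arc elasticity E = %ΔQ/%Δp ≈ -0.0754/-0.3056 ≈ 0.247.
|E| < 1: supply is inelastic over this range.

0.247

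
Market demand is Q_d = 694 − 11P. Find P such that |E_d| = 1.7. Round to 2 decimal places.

39.72

Set −bP/(a − bP) = −1.7 ⇒ bP = 1.7(a − bP) ⇒ bP(1+1.7) = 1.7·a.
P = 1.7·694/(11·2.7) ≈ 39.72.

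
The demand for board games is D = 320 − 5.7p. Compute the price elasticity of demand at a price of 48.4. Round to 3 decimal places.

At p = 48.4, D = 44.12.
dD/dp = −5.7.
Point elasticity E = (dD/dp)·(p/D) = -5.7 × 48.4/44.12 ≈ -6.253.
|E| > 1, so demand is elastic at this price.

-6.253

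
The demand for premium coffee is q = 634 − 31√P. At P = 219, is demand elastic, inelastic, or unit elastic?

At P = 219, q = 175.2419.
dq/dP = −31/(2√P) = −31/(2·14.7986).
Point elasticity E = (dq/dP)·(P/q) = -1.0474 × 219/175.2419 ≈ -1.309.
|E| ≈ 1.309 > 1, so demand is elastic.

elastic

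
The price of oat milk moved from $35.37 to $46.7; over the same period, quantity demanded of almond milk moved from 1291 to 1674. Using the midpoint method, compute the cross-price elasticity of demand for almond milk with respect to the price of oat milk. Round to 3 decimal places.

%ΔQ_x = (1674 − 1291)/[(1291+1674)/2] = 383/1482.5 ≈ 0.2583.
%ΔP_y = (46.7 − 35.37)/[(35.37+46.7)/2] ≈ 0.2761.
E_xy = 0.2583/0.2761 ≈ 0.936.
E_xy > 0, so almond milk and oat milk are substitutes.

0.936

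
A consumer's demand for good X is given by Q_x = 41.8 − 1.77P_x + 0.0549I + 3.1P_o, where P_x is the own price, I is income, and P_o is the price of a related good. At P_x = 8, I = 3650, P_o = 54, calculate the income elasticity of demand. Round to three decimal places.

Evaluating quantity at (P_x, I, P_o) gives Q_x = 41.8 − 1.77(8) + 0.0549(3650) + 3.1(54) = 41.8 − 14.16 + 200.385 + 167.4 = 395.425.
∂Q_x/∂I = +0.0549, so E_I = 0.0549·(3650/395.425) ≈ 0.507.
E_I ∈ (0,1): normal good (necessity).

0.507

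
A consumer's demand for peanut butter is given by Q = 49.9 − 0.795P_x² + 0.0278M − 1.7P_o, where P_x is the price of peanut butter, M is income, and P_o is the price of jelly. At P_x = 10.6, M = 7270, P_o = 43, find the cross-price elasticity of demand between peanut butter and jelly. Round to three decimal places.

Q = 49.9 − 0.795(10.6)² + 0.0278(7270) − 1.7(43) = 49.9 − 89.3262 + 202.106 − 73.1 = 89.5798.
∂Q/∂P_o = −1.7, so E_xy = -1.7·(43/89.5798) ≈ -0.816.
E_xy < 0: the goods are complements.

-0.816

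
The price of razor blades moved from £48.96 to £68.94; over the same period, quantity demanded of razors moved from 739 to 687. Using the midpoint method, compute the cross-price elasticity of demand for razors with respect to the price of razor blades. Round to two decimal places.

%ΔQ_x = (687 − 739)/[(739+687)/2] = -52/713 ≈ -0.0729.
%ΔP_y = (68.94 − 48.96)/[(48.96+68.94)/2] ≈ 0.3389.
E_xy = -0.0729/0.3389 ≈ -0.22.
E_xy < 0, so razors and razor blades are complements.

-0.22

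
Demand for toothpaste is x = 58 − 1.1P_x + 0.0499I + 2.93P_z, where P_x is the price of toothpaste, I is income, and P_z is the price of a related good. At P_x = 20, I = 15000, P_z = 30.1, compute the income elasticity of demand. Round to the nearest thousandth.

Substituting, x = 58 − 1.1(20) + 0.0499(15000) + 2.93(30.1) = 58 − 22 + 748.5 + 88.193 = 872.693.
∂x/∂I = +0.0499, so E_I = 0.0499·(15000/872.693) ≈ 0.858.
E_I ∈ (0,1): normal good (necessity).

0.858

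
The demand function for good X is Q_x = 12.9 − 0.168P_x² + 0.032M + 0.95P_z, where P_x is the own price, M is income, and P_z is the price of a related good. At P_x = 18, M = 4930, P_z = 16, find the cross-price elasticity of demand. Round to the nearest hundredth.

0.12

Q_x = 12.9 − 0.168(18)² + 0.032(4930) + 0.95(16) = 12.9 − 54.432 + 157.76 + 15.2 = 131.428.
∂Q_x/∂P_z = +0.95, so E_xy = 0.95·(16/131.428) ≈ 0.12.
E_xy > 0: the goods are substitutes.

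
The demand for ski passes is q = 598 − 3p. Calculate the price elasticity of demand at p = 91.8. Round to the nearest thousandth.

-0.854

At p = 91.8, q = 322.6.
dq/dp = −3.
Point elasticity E = (dq/dp)·(p/q) = -3 × 91.8/322.6 ≈ -0.854.
|E| < 1, so demand is inelastic at this price.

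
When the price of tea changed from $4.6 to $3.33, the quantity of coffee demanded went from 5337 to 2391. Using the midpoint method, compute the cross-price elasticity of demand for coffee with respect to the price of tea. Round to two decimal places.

%ΔQ_x = (2391 − 5337)/[(5337+2391)/2] = -2946/3864 ≈ -0.7624.
%ΔP_y = (3.33 − 4.6)/[(4.6+3.33)/2] ≈ -0.3203.
E_xy = -0.7624/-0.3203 ≈ 2.38.
E_xy > 0, so coffee and tea are substitutes.

2.38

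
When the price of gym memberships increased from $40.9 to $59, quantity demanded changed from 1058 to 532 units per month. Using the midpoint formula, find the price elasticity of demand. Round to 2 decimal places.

%Δq = (532 − 1058)/[(1058 + 532)/2] = -526/795 ≈ -0.6616.
%Δp = (59 − 40.9)/[(40.9 + 59)/2] = 18.1/49.95 ≈ 0.3624.
Arc elasticity E = %Δq/%Δp ≈ -0.6616/0.3624 ≈ -1.83.
|E| > 1: demand is elastic over this range.

-1.83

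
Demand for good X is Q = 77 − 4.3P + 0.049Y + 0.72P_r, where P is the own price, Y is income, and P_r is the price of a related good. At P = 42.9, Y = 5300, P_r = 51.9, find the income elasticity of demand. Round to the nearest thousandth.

At the given point, Q = 77 − 4.3(42.9) + 0.049(5300) + 0.72(51.9) = 77 − 184.47 + 259.7 + 37.368 = 189.598.
∂Q/∂Y = +0.049, so E_I = 0.049·(5300/189.598) ≈ 1.370.
E_I > 1: normal good (luxury).

1.370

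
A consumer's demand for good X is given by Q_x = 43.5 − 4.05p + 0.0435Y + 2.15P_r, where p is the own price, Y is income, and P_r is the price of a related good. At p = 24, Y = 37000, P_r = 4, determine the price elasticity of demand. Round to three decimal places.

-0.062

First evaluate Q_x: 43.5 − 4.05(24) + 0.0435(37000) + 2.15(4) = 43.5 − 97.2 + 1609.5 + 8.6 = 1564.4.
∂Q_x/∂p = −4.05, so E_p = (−4.05)·(24/1564.4) ≈ -0.062.
|E_p| < 1: demand is inelastic.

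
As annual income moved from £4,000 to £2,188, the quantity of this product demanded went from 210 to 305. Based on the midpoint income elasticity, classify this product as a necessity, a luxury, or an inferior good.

inferior

%ΔQ = (305 − 210)/[(210+305)/2] = 95/257.5 ≈ 0.3689.
%ΔI = (2,188 − 4,000)/[(4,000+2,188)/2] = -1812/3094 ≈ -0.5856.
E_I = %ΔQ/%ΔI ≈ -0.630.
E_I < 0: inferior good.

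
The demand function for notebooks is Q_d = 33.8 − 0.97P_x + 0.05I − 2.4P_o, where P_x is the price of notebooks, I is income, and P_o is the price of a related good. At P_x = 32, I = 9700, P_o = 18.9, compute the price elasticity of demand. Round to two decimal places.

-0.07

Evaluating quantity at (P_x, I, P_o) gives Q_d = 33.8 − 0.97(32) + 0.05(9700) − 2.4(18.9) = 33.8 − 31.04 + 485 − 45.36 = 442.4.
∂Q_d/∂P_x = −0.97, so E_p = (−0.97)·(32/442.4) ≈ -0.07.
|E_p| < 1: demand is inelastic.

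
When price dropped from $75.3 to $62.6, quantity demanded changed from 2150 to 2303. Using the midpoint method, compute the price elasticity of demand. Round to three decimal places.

-0.373

%ΔQ = (2303 − 2150)/[(2150 + 2303)/2] = 153/2226.5 ≈ 0.0687.
%ΔP = (62.6 − 75.3)/[(75.3 + 62.6)/2] = -12.7/68.95 ≈ -0.1842.
Arc elasticity E = %ΔQ/%ΔP ≈ 0.0687/-0.1842 ≈ -0.373.
|E| < 1: demand is inelastic over this range.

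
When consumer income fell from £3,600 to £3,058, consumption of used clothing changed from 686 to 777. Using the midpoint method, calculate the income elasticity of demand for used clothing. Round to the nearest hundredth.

%ΔQ = (777 − 686)/[(686+777)/2] = 91/731.5 ≈ 0.1244.
%ΔY = (3,058 − 3,600)/[(3,600+3,058)/2] = -542/3329 ≈ -0.1628.
E_I = %ΔQ/%ΔY ≈ -0.76.
E_I < 0: inferior good.

-0.76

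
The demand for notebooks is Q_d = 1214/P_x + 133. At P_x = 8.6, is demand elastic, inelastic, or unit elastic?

At P_x = 8.6, Q_d = 274.1628.
dQ_d/dP_x = −1214/P_x² = −16.4143.
Point elasticity E = (dQ_d/dP_x)·(P_x/Q_d) = -16.4143 × 8.6/274.1628 ≈ -0.515.
|E| ≈ 0.515 < 1, so demand is inelastic.

inelastic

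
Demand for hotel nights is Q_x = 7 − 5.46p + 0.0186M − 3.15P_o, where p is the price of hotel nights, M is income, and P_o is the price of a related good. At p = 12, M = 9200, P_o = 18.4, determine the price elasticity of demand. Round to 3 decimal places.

-1.199

Substituting, Q_x = 7 − 5.46(12) + 0.0186(9200) − 3.15(18.4) = 7 − 65.52 + 171.12 − 57.96 = 54.64.
∂Q_x/∂p = −5.46, so E_p = (−5.46)·(12/54.64) ≈ -1.199.
|E_p| > 1: demand is elastic.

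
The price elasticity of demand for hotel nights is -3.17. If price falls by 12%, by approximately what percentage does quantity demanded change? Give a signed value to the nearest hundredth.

%ΔQ ≈ E × %ΔP = (-3.17) × (-12%) = 38.04%.

38.04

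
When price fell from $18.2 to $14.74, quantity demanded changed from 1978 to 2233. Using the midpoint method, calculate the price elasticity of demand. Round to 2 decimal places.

%Δq = (2233 − 1978)/[(1978 + 2233)/2] = 255/2105.5 ≈ 0.1211.
%ΔP = (14.74 − 18.2)/[(18.2 + 14.74)/2] = -3.46/16.47 ≈ -0.2101.
Arc elasticity E = %Δq/%ΔP ≈ 0.1211/-0.2101 ≈ -0.58.
|E| < 1: demand is inelastic over this range.

-0.58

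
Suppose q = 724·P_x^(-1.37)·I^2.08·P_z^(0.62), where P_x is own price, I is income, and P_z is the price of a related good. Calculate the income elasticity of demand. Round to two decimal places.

2.08

For a Cobb–Douglas (constant-elasticity) form q = A·I^α·…, the elasticity with respect to I equals the exponent α at every point.
Here the exponent on I is 2.08, so the income elasticity of demand is 2.08.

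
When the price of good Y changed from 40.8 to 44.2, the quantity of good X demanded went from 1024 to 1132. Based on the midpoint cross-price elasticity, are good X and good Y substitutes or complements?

%ΔQ_x = (1132 − 1024)/[(1024+1132)/2] = 108/1078 ≈ 0.1002.
%ΔP_y = (44.2 − 40.8)/[(40.8+44.2)/2] ≈ 0.0800.
E_xy = 0.1002/0.0800 ≈ 1.252.
E_xy > 0, so the goods are substitutes.

substitutes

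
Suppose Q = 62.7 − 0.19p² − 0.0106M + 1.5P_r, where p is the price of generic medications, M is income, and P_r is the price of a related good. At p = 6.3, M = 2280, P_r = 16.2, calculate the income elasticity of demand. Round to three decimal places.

First evaluate Q: 62.7 − 0.19(6.3)² − 0.0106(2280) + 1.5(16.2) = 62.7 − 7.5411 − 24.168 + 24.3 = 55.2909.
∂Q/∂M = −0.0106, so E_I = -0.0106·(2280/55.2909) ≈ -0.437.
E_I < 0: inferior good.

-0.437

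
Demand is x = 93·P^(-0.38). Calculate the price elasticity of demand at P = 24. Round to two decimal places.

For a Cobb–Douglas (constant-elasticity) form x = A·P^α·…, the elasticity with respect to P equals the exponent α at every point.
Here the exponent on P is -0.38, so the price elasticity of demand is -0.38.

-0.38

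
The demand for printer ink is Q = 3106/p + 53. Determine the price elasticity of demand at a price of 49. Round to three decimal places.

-0.545

At p = 49, Q = 116.3878.
dQ/dp = −3106/p² = −1.2936.
Point elasticity E = (dQ/dp)·(p/Q) = -1.2936 × 49/116.3878 ≈ -0.545.
|E| < 1, so demand is inelastic at this price.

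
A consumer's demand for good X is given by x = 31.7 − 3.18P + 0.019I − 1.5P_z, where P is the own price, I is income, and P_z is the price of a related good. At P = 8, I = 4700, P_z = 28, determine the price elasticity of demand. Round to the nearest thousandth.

-0.475

Evaluating quantity at (P, I, P_z) gives x = 31.7 − 3.18(8) + 0.019(4700) − 1.5(28) = 31.7 − 25.44 + 89.3 − 42 = 53.56.
∂x/∂P = −3.18, so E_p = (−3.18)·(8/53.56) ≈ -0.475.
|E_p| < 1: demand is inelastic.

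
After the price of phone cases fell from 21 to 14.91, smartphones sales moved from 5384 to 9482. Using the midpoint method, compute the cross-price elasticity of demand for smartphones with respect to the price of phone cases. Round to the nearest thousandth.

%ΔQ_x = (9482 − 5384)/[(5384+9482)/2] = 4098/7433 ≈ 0.5513.
%ΔP_y = (14.91 − 21)/[(21+14.91)/2] ≈ -0.3392.
E_xy = 0.5513/-0.3392 ≈ -1.625.
E_xy < 0, so smartphones and phone cases are complements.

-1.625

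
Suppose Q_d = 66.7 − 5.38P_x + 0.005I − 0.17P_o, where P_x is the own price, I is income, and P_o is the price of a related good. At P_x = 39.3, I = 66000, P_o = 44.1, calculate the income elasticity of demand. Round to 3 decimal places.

Substituting, Q_d = 66.7 − 5.38(39.3) + 0.005(66000) − 0.17(44.1) = 66.7 − 211.434 + 330 − 7.497 = 177.769.
∂Q_d/∂I = +0.005, so E_I = 0.005·(66000/177.769) ≈ 1.856.
E_I > 1: normal good (luxury).

1.856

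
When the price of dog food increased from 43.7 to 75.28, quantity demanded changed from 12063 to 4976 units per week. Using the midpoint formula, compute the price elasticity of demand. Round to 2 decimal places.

%ΔQ = (4976 − 12063)/[(12063 + 4976)/2] = -7087/8519.5 ≈ -0.8319.
%ΔP = (75.28 − 43.7)/[(43.7 + 75.28)/2] = 31.58/59.49 ≈ 0.5308.
Arc elasticity E = %ΔQ/%ΔP ≈ -0.8319/0.5308 ≈ -1.57.
|E| > 1: demand is elastic over this range.

-1.57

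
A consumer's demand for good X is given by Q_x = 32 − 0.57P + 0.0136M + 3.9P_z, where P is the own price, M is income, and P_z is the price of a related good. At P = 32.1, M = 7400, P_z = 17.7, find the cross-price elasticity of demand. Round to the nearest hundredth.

0.38

Substituting, Q_x = 32 − 0.57(32.1) + 0.0136(7400) + 3.9(17.7) = 32 − 18.297 + 100.64 + 69.03 = 183.373.
∂Q_x/∂P_z = +3.9, so E_xy = 3.9·(17.7/183.373) ≈ 0.38.
E_xy > 0: the goods are substitutes.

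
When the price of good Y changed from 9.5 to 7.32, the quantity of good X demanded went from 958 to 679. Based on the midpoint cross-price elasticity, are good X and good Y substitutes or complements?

substitutes

%ΔQ_x = (679 − 958)/[(958+679)/2] = -279/818.5 ≈ -0.3409.
%ΔP_y = (7.32 − 9.5)/[(9.5+7.32)/2] ≈ -0.2592.
E_xy = -0.3409/-0.2592 ≈ 1.315.
E_xy > 0, so the goods are substitutes.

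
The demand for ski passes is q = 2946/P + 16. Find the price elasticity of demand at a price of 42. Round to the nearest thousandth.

At P = 42, q = 86.1429.
dq/dP = −2946/P² = −1.6701.
Point elasticity E = (dq/dP)·(P/q) = -1.6701 × 42/86.1429 ≈ -0.814.
|E| < 1, so demand is inelastic at this price.

-0.814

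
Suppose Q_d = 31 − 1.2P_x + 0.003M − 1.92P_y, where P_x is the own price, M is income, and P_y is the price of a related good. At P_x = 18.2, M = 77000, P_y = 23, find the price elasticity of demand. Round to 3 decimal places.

First evaluate Q_d: 31 − 1.2(18.2) + 0.003(77000) − 1.92(23) = 31 − 21.84 + 231 − 44.16 = 196.
∂Q_d/∂P_x = −1.2, so E_p = (−1.2)·(18.2/196) ≈ -0.111.
|E_p| < 1: demand is inelastic.

-0.111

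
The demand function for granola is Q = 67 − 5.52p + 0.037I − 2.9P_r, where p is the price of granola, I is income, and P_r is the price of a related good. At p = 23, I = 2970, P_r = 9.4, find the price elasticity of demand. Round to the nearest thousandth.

Substituting, Q = 67 − 5.52(23) + 0.037(2970) − 2.9(9.4) = 67 − 126.96 + 109.89 − 27.26 = 22.67.
∂Q/∂p = −5.52, so E_p = (−5.52)·(23/22.67) ≈ -5.600.
|E_p| > 1: demand is elastic.

-5.600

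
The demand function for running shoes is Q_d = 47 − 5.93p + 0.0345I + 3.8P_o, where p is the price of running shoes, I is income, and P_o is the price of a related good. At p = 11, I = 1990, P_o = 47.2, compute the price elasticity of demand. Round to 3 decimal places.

-0.284

Q_d = 47 − 5.93(11) + 0.0345(1990) + 3.8(47.2) = 47 − 65.23 + 68.655 + 179.36 = 229.785.
∂Q_d/∂p = −5.93, so E_p = (−5.93)·(11/229.785) ≈ -0.284.
|E_p| < 1: demand is inelastic.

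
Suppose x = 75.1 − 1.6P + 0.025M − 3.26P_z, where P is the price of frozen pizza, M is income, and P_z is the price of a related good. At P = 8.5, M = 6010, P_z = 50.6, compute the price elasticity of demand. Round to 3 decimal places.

-0.291

Substituting, x = 75.1 − 1.6(8.5) + 0.025(6010) − 3.26(50.6) = 75.1 − 13.6 + 150.25 − 164.956 = 46.794.
∂x/∂P = −1.6, so E_p = (−1.6)·(8.5/46.794) ≈ -0.291.
|E_p| < 1: demand is inelastic.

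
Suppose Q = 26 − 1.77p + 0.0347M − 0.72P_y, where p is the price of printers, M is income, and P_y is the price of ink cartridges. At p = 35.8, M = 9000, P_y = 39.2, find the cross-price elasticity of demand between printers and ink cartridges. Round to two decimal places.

First evaluate Q: 26 − 1.77(35.8) + 0.0347(9000) − 0.72(39.2) = 26 − 63.366 + 312.3 − 28.224 = 246.71.
∂Q/∂P_y = −0.72, so E_xy = -0.72·(39.2/246.71) ≈ -0.11.
E_xy < 0: the goods are complements.

-0.11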